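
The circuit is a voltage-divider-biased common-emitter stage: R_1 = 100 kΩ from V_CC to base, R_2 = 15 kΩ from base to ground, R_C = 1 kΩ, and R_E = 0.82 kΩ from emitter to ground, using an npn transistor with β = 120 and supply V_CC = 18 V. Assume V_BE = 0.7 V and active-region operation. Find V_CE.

Thevenize the base divider: V_Th = V_CC·R_2/(R_1+R_2) = 18×15/115 = 2.35 V, R_Th = R_1‖R_2 = 13 kΩ.
Base-emitter loop: V_Th = I_B·R_Th + V_BE + (β+1)I_B·R_E, so I_B = (2.35 − 0.7) / (13 + 121×0.82) = 0.0147 mA.
I_C = β·I_B = 120×0.0147 = 1.76 mA, and I_E = (β+1)I_B = 1.78 mA.
V_CE = V_CC − I_C·R_C − I_E·R_E = 18 − 1.76×1 − 1.78×0.82 = 14.8 V.
V_CE = 14.8 V > 0.2 V confirms active-region operation.

V_CE ≈ 15 V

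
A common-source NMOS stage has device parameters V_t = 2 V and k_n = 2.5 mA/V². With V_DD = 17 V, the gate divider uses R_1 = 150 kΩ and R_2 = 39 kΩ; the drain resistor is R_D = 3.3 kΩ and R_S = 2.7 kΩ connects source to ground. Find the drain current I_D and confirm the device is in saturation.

V_G = V_DD·R_2/(R_1+R_2) = 17×39/189 = 3.51 V.
Assume saturation: I_D = (k_n/2)(V_GS − V_t)² with V_GS = V_G − I_D·R_S = 3.51 − 2.7·I_D.
Substituting gives 9.11·I_D² − 11.2·I_D + 2.84 = 0, with roots I_D = 0.36 or 0.867 mA.
The root I_D = 0.867 mA gives V_GS = 1.17 V ≤ V_t, so take I_D = 0.36 mA.
Then V_GS = 2.54 V and V_DS = V_DD − I_D(R_D+R_S) = 17 − 0.36×6 = 14.8 V.
Saturation requires V_DS ≥ V_GS − V_t = 0.537 V; 14.8 ≥ 0.537 ✓.

I_D ≈ 0.36 mA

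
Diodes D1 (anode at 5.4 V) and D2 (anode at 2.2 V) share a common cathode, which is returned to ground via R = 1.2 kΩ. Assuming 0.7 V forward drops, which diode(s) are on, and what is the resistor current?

Only D1 conducts; I_R ≈ 3.9 mA

Assume both conduct. Then node N would need to be at both 5.4−0.7 = 4.7 V and 2.2−0.7 = 1.5 V, which is impossible.
Assume only D1 conducts: V_N = 5.4 − 0.7 = 4.7 V, so I_R = 4.7/1.2 = 3.92 mA.
Check D2: its anode-to-cathode voltage is 2.2 − 4.7 = -2.5 V < 0.7 V, so it is off. The assumption is consistent.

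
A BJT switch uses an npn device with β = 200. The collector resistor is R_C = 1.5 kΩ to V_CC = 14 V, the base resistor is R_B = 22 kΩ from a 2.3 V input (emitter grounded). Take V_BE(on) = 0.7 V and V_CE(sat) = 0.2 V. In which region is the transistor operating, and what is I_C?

Assume active: I_B = (2.3 − 0.7)/22 = 0.0727 mA, giving I_C = β·I_B = 14.5 mA.
But then V_CE = 14 − 14.5×1.5 = -7.82 V < V_CE(sat) = 0.2 V — impossible in the active region.
So the transistor is saturated. With V_CE = 0.2 V, I_C = (V_CC − 0.2)/R_C = 13.8/1.5 = 9.2 mA.
Check: β·I_B = 14.5 mA > I_C = 9.2 mA, confirming saturation.

saturation; I_C ≈ 9.2 mA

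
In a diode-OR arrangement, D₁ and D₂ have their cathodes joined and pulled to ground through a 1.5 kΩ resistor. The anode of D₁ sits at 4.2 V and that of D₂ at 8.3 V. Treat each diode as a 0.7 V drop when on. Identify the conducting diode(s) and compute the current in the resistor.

Assume both conduct. Then node N would need to be at both 4.2−0.7 = 3.5 V and 8.3−0.7 = 7.6 V, which is impossible.
Assume only D₂ conducts: V_N = 8.3 − 0.7 = 7.6 V, so I_R = 7.6/1.5 = 5.07 mA.
Check D₁: its anode-to-cathode voltage is 4.2 − 7.6 = -3.4 V < 0.7 V, so it is off. The assumption is consistent.

Only D₂ conducts; I_R ≈ 5.1 mA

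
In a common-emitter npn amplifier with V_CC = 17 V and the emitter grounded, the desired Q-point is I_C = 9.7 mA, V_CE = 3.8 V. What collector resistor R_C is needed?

R_C ≈ 1.4 kΩ

Collector loop: V_CC = I_C·R_C + V_CE.
R_C = (V_CC − V_CE)/I_C = (17 − 3.8)/9.7 = 1.36 kΩ.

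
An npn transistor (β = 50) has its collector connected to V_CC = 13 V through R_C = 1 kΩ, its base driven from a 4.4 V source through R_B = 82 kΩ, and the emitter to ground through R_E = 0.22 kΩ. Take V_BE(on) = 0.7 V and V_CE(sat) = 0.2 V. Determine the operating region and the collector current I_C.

Assume active. Base-emitter loop: I_B = (V_BB − V_BE)/(R_B + (β+1)R_E) = (4.4 − 0.7)/(82 + 51×0.22) = 0.0397 mA.
I_C = β·I_B = 50×0.0397 = 1.98 mA.
V_CE = V_CC − I_C·R_C − I_E·R_E = 13 − 1.98×1 − 2.02×0.22 = 10.6 V > V_CE(sat), so the active-region assumption holds.

active; I_C ≈ 2 mA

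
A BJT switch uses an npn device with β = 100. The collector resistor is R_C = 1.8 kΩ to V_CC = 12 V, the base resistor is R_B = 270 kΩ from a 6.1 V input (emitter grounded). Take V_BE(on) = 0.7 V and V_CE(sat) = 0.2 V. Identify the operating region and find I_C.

Assume active. Base-emitter loop: I_B = (V_BB − V_BE)/R_B = (6.1 − 0.7)/270 = 0.02 mA.
I_C = β·I_B = 100×0.02 = 2 mA.
V_CE = V_CC − I_C·R_C = 12 − 2×1.8 = 8.4 V > V_CE(sat), so the active-region assumption holds.

active; I_C ≈ 2 mA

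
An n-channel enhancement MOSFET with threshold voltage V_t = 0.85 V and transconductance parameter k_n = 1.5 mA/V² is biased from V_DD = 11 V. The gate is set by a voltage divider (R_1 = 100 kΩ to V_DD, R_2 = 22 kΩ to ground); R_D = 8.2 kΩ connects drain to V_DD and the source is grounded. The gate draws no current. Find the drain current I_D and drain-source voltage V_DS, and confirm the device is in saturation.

I_D ≈ 0.96 mA, V_DS ≈ 3.1 V

V_G = V_DD·R_2/(R_1+R_2) = 11×22/122 = 1.98 V. With the source grounded, V_GS = V_G = 1.98 V.
Assume saturation: I_D = (k_n/2)(V_GS − V_t)² = (1.5/2)×(1.98 − 0.85)² = 0.75×1.13² = 0.964 mA.
V_DS = V_DD − I_D·R_D = 11 − 0.964×8.2 = 3.1 V.
Saturation requires V_DS ≥ V_GS − V_t = 1.13 V; 3.1 ≥ 1.13 ✓.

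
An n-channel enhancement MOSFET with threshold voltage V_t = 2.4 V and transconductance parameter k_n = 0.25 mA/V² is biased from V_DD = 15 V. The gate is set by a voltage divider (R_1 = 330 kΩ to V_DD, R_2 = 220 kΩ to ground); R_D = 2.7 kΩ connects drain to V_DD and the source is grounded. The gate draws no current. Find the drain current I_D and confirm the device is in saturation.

I_D ≈ 1.6 mA

V_G = V_DD·R_2/(R_1+R_2) = 15×220/550 = 6 V. With the source grounded, V_GS = V_G = 6 V.
Assume saturation: I_D = (k_n/2)(V_GS − V_t)² = (0.25/2)×(6 − 2.4)² = 0.125×3.6² = 1.62 mA.
V_DS = V_DD − I_D·R_D = 15 − 1.62×2.7 = 10.6 V.
Saturation requires V_DS ≥ V_GS − V_t = 3.6 V; 10.6 ≥ 3.6 ✓.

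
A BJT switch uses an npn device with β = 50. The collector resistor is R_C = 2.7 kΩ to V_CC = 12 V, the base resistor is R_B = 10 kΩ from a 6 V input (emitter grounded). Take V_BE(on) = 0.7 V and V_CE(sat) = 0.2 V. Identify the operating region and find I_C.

Assume active: I_B = (6 − 0.7)/10 = 0.53 mA, giving I_C = β·I_B = 26.5 mA.
But then V_CE = 12 − 26.5×2.7 = -59.6 V < V_CE(sat) = 0.2 V — impossible in the active region.
So the transistor is saturated. With V_CE = 0.2 V, I_C = (V_CC − 0.2)/R_C = 11.8/2.7 = 4.37 mA.
Check: β·I_B = 26.5 mA > I_C = 4.37 mA, confirming saturation.

saturation; I_C ≈ 4.4 mA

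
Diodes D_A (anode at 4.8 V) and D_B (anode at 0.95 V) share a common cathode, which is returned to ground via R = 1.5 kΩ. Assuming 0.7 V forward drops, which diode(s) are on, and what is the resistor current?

Only D_A conducts; I_R ≈ 2.7 mA

Assume both conduct. Then node N would need to be at both 4.8−0.7 = 4.1 V and 0.95−0.7 = 0.25 V, which is impossible.
Assume only D_A conducts: V_N = 4.8 − 0.7 = 4.1 V, so I_R = 4.1/1.5 = 2.73 mA.
Check D_B: its anode-to-cathode voltage is 0.95 − 4.1 = -3.15 V < 0.7 V, so it is off. The assumption is consistent.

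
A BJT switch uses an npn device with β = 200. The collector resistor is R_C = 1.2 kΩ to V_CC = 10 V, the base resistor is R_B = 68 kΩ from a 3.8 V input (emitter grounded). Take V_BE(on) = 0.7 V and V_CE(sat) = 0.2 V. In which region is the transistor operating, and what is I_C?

Assume active: I_B = (3.8 − 0.7)/68 = 0.0456 mA, giving I_C = β·I_B = 9.12 mA.
But then V_CE = 10 − 9.12×1.2 = -0.941 V < V_CE(sat) = 0.2 V — impossible in the active region.
So the transistor is saturated. With V_CE = 0.2 V, I_C = (V_CC − 0.2)/R_C = 9.8/1.2 = 8.17 mA.
Check: β·I_B = 9.12 mA > I_C = 8.17 mA, confirming saturation.

saturation; I_C ≈ 8.2 mA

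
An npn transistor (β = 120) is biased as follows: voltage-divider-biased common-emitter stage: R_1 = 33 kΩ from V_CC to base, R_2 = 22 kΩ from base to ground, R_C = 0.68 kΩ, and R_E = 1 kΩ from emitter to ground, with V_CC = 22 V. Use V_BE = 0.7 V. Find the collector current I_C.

I_C ≈ 7.2 mA

Thevenize the base divider: V_Th = V_CC·R_2/(R_1+R_2) = 22×22/55 = 8.8 V, R_Th = R_1‖R_2 = 13.2 kΩ.
Base-emitter loop: V_Th = I_B·R_Th + V_BE + (β+1)I_B·R_E, so I_B = (8.8 − 0.7) / (13.2 + 121×1) = 0.0604 mA.
I_C = β·I_B = 120×0.0604 = 7.24 mA, and I_E = (β+1)I_B = 7.3 mA.
V_CE = V_CC − I_C·R_C − I_E·R_E = 22 − 7.24×0.68 − 7.3×1 = 9.77 V.
V_CE = 9.77 V > 0.2 V confirms active-region operation.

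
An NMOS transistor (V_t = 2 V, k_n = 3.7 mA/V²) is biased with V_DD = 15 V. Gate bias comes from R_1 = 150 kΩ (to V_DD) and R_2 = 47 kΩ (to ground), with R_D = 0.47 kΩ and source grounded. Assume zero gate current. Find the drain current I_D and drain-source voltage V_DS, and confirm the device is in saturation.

I_D ≈ 4.6 mA, V_DS ≈ 13 V

V_G = V_DD·R_2/(R_1+R_2) = 15×47/197 = 3.58 V. With the source grounded, V_GS = V_G = 3.58 V.
Assume saturation: I_D = (k_n/2)(V_GS − V_t)² = (3.7/2)×(3.58 − 2)² = 1.85×1.58² = 4.61 mA.
V_DS = V_DD − I_D·R_D = 15 − 4.61×0.47 = 12.8 V.
Saturation requires V_DS ≥ V_GS − V_t = 1.58 V; 12.8 ≥ 1.58 ✓.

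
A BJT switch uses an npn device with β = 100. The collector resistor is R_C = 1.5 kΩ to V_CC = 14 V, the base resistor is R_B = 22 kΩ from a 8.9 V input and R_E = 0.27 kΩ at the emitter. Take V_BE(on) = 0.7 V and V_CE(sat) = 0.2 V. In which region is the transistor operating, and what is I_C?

saturation; I_C ≈ 7.8 mA

Assume active: I_B = (8.9 − 0.7)/(22 + 101×0.27) = 0.166 mA, I_C = β·I_B = 16.6 mA.
Then V_CE = 14 − 16.6×1.5 − 16.8×0.27 = -15.5 V < 0.2 V — the active assumption fails.
Re-solve with V_CE = 0.2 V. KCL at the emitter: V_E/R_E = (V_BB−0.7−V_E)/R_B + (V_CC−0.2−V_E)/R_C, giving V_E = 2.17 V.
I_C = (V_CC − 0.2 − V_E)/R_C = (13.8 − 2.17)/1.5 = 7.75 mA.
Check: I_B = (8.2 − 2.17)/22 = 0.274 mA, and β·I_B = 27.4 mA > I_C, confirming saturation.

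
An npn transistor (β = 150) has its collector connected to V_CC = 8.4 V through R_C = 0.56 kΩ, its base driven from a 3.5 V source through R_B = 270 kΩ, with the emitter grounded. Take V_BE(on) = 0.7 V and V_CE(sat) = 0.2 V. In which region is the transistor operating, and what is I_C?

Assume active. Base-emitter loop: I_B = (V_BB − V_BE)/R_B = (3.5 − 0.7)/270 = 0.0104 mA.
I_C = β·I_B = 150×0.0104 = 1.56 mA.
V_CE = V_CC − I_C·R_C = 8.4 − 1.56×0.56 = 7.53 V > V_CE(sat), so the active-region assumption holds.

active; I_C ≈ 1.6 mA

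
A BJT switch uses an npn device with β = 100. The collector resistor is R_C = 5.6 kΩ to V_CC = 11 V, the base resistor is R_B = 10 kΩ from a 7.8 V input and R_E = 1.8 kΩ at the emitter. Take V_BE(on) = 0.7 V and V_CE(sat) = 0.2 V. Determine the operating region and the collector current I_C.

Assume active: I_B = (7.8 − 0.7)/(10 + 101×1.8) = 0.037 mA, I_C = β·I_B = 3.7 mA.
Then V_CE = 11 − 3.7×5.6 − 3.74×1.8 = -16.5 V < 0.2 V — the active assumption fails.
Re-solve with V_CE = 0.2 V. KCL at the emitter: V_E/R_E = (V_BB−0.7−V_E)/R_B + (V_CC−0.2−V_E)/R_C, giving V_E = 3.16 V.
I_C = (V_CC − 0.2 − V_E)/R_C = (10.8 − 3.16)/5.6 = 1.36 mA.
Check: I_B = (7.1 − 3.16)/10 = 0.394 mA, and β·I_B = 39.4 mA > I_C, confirming saturation.

saturation; I_C ≈ 1.4 mA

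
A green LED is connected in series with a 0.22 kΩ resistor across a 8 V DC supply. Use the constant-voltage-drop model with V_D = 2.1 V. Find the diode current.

KVL around the loop: 8 = V_D + I·R = 2.1 + I × 0.22 kΩ.
So I = (8 − 2.1) / 0.22 kΩ = 5.9 / 0.22 = 26.8 mA.

I ≈ 27 mA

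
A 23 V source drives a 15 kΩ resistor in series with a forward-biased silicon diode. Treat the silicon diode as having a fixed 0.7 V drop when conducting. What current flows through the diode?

I ≈ 1.5 mA

KVL around the loop: 23 = V_D + I·R = 0.7 + I × 15 kΩ.
So I = (23 − 0.7) / 15 kΩ = 22.3 / 15 = 1.49 mA.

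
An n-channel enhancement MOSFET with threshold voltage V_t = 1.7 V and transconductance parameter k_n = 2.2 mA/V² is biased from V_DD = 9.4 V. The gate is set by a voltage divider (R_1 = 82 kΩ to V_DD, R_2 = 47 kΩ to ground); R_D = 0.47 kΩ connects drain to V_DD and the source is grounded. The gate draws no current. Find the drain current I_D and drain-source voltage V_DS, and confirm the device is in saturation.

I_D ≈ 3.3 mA, V_DS ≈ 7.9 V

V_G = V_DD·R_2/(R_1+R_2) = 9.4×47/129 = 3.42 V. With the source grounded, V_GS = V_G = 3.42 V.
Assume saturation: I_D = (k_n/2)(V_GS − V_t)² = (2.2/2)×(3.42 − 1.7)² = 1.1×1.72² = 3.27 mA.
V_DS = V_DD − I_D·R_D = 9.4 − 3.27×0.47 = 7.86 V.
Saturation requires V_DS ≥ V_GS − V_t = 1.72 V; 7.86 ≥ 1.72 ✓.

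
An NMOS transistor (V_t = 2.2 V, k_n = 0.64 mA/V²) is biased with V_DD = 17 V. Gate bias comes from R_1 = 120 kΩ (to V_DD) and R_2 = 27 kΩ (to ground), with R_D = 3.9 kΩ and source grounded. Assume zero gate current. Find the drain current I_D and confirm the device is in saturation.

V_G = V_DD·R_2/(R_1+R_2) = 17×27/147 = 3.12 V. With the source grounded, V_GS = V_G = 3.12 V.
Assume saturation: I_D = (k_n/2)(V_GS − V_t)² = (0.64/2)×(3.12 − 2.2)² = 0.32×0.922² = 0.272 mA.
V_DS = V_DD − I_D·R_D = 17 − 0.272×3.9 = 15.9 V.
Saturation requires V_DS ≥ V_GS − V_t = 0.922 V; 15.9 ≥ 0.922 ✓.

I_D ≈ 0.27 mA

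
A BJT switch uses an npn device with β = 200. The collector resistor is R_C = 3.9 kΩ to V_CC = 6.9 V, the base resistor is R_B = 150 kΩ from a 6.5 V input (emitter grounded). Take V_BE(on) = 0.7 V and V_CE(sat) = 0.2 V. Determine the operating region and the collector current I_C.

Assume active: I_B = (6.5 − 0.7)/150 = 0.0387 mA, giving I_C = β·I_B = 7.73 mA.
But then V_CE = 6.9 − 7.73×3.9 = -23.3 V < V_CE(sat) = 0.2 V — impossible in the active region.
So the transistor is saturated. With V_CE = 0.2 V, I_C = (V_CC − 0.2)/R_C = 6.7/3.9 = 1.72 mA.
Check: β·I_B = 7.73 mA > I_C = 1.72 mA, confirming saturation.

saturation; I_C ≈ 1.7 mA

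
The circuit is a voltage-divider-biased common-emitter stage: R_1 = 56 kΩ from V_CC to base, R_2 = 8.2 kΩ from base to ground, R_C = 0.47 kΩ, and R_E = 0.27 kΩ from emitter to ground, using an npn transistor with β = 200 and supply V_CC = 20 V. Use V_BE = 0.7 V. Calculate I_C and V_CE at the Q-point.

Thevenize the base divider: V_Th = V_CC·R_2/(R_1+R_2) = 20×8.2/64.2 = 2.55 V, R_Th = R_1‖R_2 = 7.15 kΩ.
Base-emitter loop: V_Th = I_B·R_Th + V_BE + (β+1)I_B·R_E, so I_B = (2.55 − 0.7) / (7.15 + 201×0.27) = 0.0302 mA.
I_C = β·I_B = 200×0.0302 = 6.04 mA, and I_E = (β+1)I_B = 6.07 mA.
V_CE = V_CC − I_C·R_C − I_E·R_E = 20 − 6.04×0.47 − 6.07×0.27 = 15.5 V.
V_CE = 15.5 V > 0.2 V confirms active-region operation.

I_C ≈ 6 mA, V_CE ≈ 16 V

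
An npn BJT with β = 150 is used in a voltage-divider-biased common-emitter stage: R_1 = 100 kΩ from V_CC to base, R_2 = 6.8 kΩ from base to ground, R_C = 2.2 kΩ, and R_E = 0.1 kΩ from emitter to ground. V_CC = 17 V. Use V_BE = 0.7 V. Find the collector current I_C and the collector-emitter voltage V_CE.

I_C ≈ 2.7 mA, V_CE ≈ 11 V

Thevenize the base divider: V_Th = V_CC·R_2/(R_1+R_2) = 17×6.8/107 = 1.08 V, R_Th = R_1‖R_2 = 6.37 kΩ.
Base-emitter loop: V_Th = I_B·R_Th + V_BE + (β+1)I_B·R_E, so I_B = (1.08 − 0.7) / (6.37 + 151×0.1) = 0.0178 mA.
I_C = β·I_B = 150×0.0178 = 2.67 mA, and I_E = (β+1)I_B = 2.69 mA.
V_CE = V_CC − I_C·R_C − I_E·R_E = 17 − 2.67×2.2 − 2.69×0.1 = 10.9 V.
V_CE = 10.9 V > 0.2 V confirms active-region operation.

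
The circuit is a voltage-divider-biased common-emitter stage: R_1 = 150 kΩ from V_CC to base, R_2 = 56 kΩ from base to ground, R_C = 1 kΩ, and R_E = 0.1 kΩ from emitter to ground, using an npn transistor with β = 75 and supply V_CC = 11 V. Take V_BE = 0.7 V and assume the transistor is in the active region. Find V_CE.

V_CE ≈ 7.1 V

Thevenize the base divider: V_Th = V_CC·R_2/(R_1+R_2) = 11×56/206 = 2.99 V, R_Th = R_1‖R_2 = 40.8 kΩ.
Base-emitter loop: V_Th = I_B·R_Th + V_BE + (β+1)I_B·R_E, so I_B = (2.99 − 0.7) / (40.8 + 76×0.1) = 0.0473 mA.
I_C = β·I_B = 75×0.0473 = 3.55 mA, and I_E = (β+1)I_B = 3.6 mA.
V_CE = V_CC − I_C·R_C − I_E·R_E = 11 − 3.55×1 − 3.6×0.1 = 7.09 V.
V_CE = 7.09 V > 0.2 V confirms active-region operation.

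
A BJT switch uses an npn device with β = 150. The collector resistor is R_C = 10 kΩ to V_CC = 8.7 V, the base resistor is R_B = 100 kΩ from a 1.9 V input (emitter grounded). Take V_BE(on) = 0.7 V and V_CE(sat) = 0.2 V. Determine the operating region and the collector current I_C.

Assume active: I_B = (1.9 − 0.7)/100 = 0.012 mA, giving I_C = β·I_B = 1.8 mA.
But then V_CE = 8.7 − 1.8×10 = -9.3 V < V_CE(sat) = 0.2 V — impossible in the active region.
So the transistor is saturated. With V_CE = 0.2 V, I_C = (V_CC − 0.2)/R_C = 8.5/10 = 0.85 mA.
Check: β·I_B = 1.8 mA > I_C = 0.85 mA, confirming saturation.

saturation; I_C ≈ 0.85 mA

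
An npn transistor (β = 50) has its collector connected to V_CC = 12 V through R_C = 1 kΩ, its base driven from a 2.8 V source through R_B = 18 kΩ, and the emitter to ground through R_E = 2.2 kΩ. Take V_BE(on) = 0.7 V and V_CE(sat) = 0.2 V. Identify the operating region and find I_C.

active; I_C ≈ 0.81 mA

Assume active. Base-emitter loop: I_B = (V_BB − V_BE)/(R_B + (β+1)R_E) = (2.8 − 0.7)/(18 + 51×2.2) = 0.0161 mA.
I_C = β·I_B = 50×0.0161 = 0.806 mA.
V_CE = V_CC − I_C·R_C − I_E·R_E = 12 − 0.806×1 − 0.823×2.2 = 9.38 V > V_CE(sat), so the active-region assumption holds.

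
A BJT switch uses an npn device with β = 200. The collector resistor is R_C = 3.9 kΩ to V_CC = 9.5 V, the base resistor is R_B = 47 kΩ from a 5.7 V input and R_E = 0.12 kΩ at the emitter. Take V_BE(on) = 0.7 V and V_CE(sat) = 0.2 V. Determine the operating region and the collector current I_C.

Assume active: I_B = (5.7 − 0.7)/(47 + 201×0.12) = 0.0703 mA, I_C = β·I_B = 14.1 mA.
Then V_CE = 9.5 − 14.1×3.9 − 14.1×0.12 = -47 V < 0.2 V — the active assumption fails.
Re-solve with V_CE = 0.2 V. KCL at the emitter: V_E/R_E = (V_BB−0.7−V_E)/R_B + (V_CC−0.2−V_E)/R_C, giving V_E = 0.289 V.
I_C = (V_CC − 0.2 − V_E)/R_C = (9.3 − 0.289)/3.9 = 2.31 mA.
Check: I_B = (5 − 0.289)/47 = 0.1 mA, and β·I_B = 20 mA > I_C, confirming saturation.

saturation; I_C ≈ 2.3 mA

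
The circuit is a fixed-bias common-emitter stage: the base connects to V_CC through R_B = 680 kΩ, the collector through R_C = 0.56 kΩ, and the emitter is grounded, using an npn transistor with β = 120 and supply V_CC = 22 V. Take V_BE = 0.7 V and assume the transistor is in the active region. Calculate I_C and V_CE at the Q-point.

Base loop: V_CC = I_B·R_B + V_BE, so I_B = (22 − 0.7)/680 kΩ = 0.0313 mA.
In the active region I_C = β·I_B = 120 × 0.0313 = 3.76 mA.
Collector loop: V_CE = V_CC − I_C·R_C = 22 − 3.76×0.56 = 19.9 V.
Since V_CE = 19.9 V > V_CE(sat) ≈ 0.2 V, the transistor is in the active region as assumed.

I_C ≈ 3.8 mA, V_CE ≈ 20 V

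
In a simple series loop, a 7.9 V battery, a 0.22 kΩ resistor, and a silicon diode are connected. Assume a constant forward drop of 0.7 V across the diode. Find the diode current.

I ≈ 33 mA

KVL around the loop: 7.9 = V_D + I·R = 0.7 + I × 0.22 kΩ.
So I = (7.9 − 0.7) / 0.22 kΩ = 7.2 / 0.22 = 32.7 mA.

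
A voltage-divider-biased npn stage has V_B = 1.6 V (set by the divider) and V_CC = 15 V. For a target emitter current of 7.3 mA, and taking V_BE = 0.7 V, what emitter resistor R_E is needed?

R_E ≈ 0.12 kΩ

V_E = V_B − V_BE = 1.6 − 0.7 = 0.9 V.
R_E = V_E / I_E = 0.9 / 7.3 = 0.123 kΩ.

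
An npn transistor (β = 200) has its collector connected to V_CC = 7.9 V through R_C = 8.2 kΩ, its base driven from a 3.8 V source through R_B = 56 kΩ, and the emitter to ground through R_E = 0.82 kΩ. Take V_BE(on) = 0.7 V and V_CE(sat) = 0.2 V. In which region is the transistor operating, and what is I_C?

Assume active: I_B = (3.8 − 0.7)/(56 + 201×0.82) = 0.014 mA, I_C = β·I_B = 2.81 mA.
Then V_CE = 7.9 − 2.81×8.2 − 2.82×0.82 = -17.4 V < 0.2 V — the active assumption fails.
Re-solve with V_CE = 0.2 V. KCL at the emitter: V_E/R_E = (V_BB−0.7−V_E)/R_B + (V_CC−0.2−V_E)/R_C, giving V_E = 0.732 V.
I_C = (V_CC − 0.2 − V_E)/R_C = (7.7 − 0.732)/8.2 = 0.85 mA.
Check: I_B = (3.1 − 0.732)/56 = 0.0423 mA, and β·I_B = 8.46 mA > I_C, confirming saturation.

saturation; I_C ≈ 0.85 mA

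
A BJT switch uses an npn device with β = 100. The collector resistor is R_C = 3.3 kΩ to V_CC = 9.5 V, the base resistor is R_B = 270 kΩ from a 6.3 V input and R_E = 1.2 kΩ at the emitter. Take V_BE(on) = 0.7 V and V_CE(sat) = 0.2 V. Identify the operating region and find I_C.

active; I_C ≈ 1.4 mA

Assume active. Base-emitter loop: I_B = (V_BB − V_BE)/(R_B + (β+1)R_E) = (6.3 − 0.7)/(270 + 101×1.2) = 0.0143 mA.
I_C = β·I_B = 100×0.0143 = 1.43 mA.
V_CE = V_CC − I_C·R_C − I_E·R_E = 9.5 − 1.43×3.3 − 1.45×1.2 = 3.04 V > V_CE(sat), so the active-region assumption holds.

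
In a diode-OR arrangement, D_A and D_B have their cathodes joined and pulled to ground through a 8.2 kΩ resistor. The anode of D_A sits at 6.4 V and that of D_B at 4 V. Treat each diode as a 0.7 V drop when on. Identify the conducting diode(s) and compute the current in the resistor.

Only D_A conducts; I_R ≈ 0.7 mA

Assume both conduct. Then node N would need to be at both 6.4−0.7 = 5.7 V and 4−0.7 = 3.3 V, which is impossible.
Assume only D_A conducts: V_N = 6.4 − 0.7 = 5.7 V, so I_R = 5.7/8.2 = 0.695 mA.
Check D_B: its anode-to-cathode voltage is 4 − 5.7 = -1.7 V < 0.7 V, so it is off. The assumption is consistent.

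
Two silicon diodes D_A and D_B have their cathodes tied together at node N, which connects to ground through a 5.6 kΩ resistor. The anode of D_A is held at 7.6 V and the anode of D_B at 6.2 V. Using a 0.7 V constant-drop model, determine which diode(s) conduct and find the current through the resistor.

Only D_A conducts; I_R ≈ 1.2 mA

Assume both conduct. Then node N would need to be at both 7.6−0.7 = 6.9 V and 6.2−0.7 = 5.5 V, which is impossible.
Assume only D_A conducts: V_N = 7.6 − 0.7 = 6.9 V, so I_R = 6.9/5.6 = 1.23 mA.
Check D_B: its anode-to-cathode voltage is 6.2 − 6.9 = -0.7 V < 0.7 V, so it is off. The assumption is consistent.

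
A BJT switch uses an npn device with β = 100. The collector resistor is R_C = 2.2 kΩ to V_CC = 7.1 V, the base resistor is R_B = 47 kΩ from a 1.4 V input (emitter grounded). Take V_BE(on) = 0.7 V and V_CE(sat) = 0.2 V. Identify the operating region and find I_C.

Assume active. Base-emitter loop: I_B = (V_BB − V_BE)/R_B = (1.4 − 0.7)/47 = 0.0149 mA.
I_C = β·I_B = 100×0.0149 = 1.49 mA.
V_CE = V_CC − I_C·R_C = 7.1 − 1.49×2.2 = 3.82 V > V_CE(sat), so the active-region assumption holds.

active; I_C ≈ 1.5 mA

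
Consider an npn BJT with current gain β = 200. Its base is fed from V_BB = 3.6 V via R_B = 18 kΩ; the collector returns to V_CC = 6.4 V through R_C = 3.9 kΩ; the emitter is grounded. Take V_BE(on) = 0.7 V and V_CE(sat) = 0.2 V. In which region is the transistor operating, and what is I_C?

saturation; I_C ≈ 1.6 mA

Assume active: I_B = (3.6 − 0.7)/18 = 0.161 mA, giving I_C = β·I_B = 32.2 mA.
But then V_CE = 6.4 − 32.2×3.9 = -119 V < V_CE(sat) = 0.2 V — impossible in the active region.
So the transistor is saturated. With V_CE = 0.2 V, I_C = (V_CC − 0.2)/R_C = 6.2/3.9 = 1.59 mA.
Check: β·I_B = 32.2 mA > I_C = 1.59 mA, confirming saturation.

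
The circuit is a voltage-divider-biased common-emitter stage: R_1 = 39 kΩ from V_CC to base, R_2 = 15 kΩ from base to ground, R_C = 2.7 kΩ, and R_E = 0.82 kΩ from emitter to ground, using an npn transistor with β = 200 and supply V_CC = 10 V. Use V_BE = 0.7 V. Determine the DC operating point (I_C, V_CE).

I_C ≈ 2.4 mA, V_CE ≈ 1.7 V

Thevenize the base divider: V_Th = V_CC·R_2/(R_1+R_2) = 10×15/54 = 2.78 V, R_Th = R_1‖R_2 = 10.8 kΩ.
Base-emitter loop: V_Th = I_B·R_Th + V_BE + (β+1)I_B·R_E, so I_B = (2.78 − 0.7) / (10.8 + 201×0.82) = 0.0118 mA.
I_C = β·I_B = 200×0.0118 = 2.37 mA, and I_E = (β+1)I_B = 2.38 mA.
V_CE = V_CC − I_C·R_C − I_E·R_E = 10 − 2.37×2.7 − 2.38×0.82 = 1.66 V.
V_CE = 1.66 V > 0.2 V confirms active-region operation.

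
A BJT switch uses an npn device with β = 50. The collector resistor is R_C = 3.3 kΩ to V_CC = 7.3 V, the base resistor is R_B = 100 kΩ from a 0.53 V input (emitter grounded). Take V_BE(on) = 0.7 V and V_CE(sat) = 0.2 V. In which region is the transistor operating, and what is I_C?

V_BB = 0.53 V ≤ V_BE(on) = 0.7 V, so the base-emitter junction is not forward biased.
The transistor is in cutoff: I_B = I_C = 0.

cutoff; I_C ≈ 0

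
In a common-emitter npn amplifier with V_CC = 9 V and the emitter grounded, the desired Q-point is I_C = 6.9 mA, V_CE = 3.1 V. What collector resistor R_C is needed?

Collector loop: V_CC = I_C·R_C + V_CE.
R_C = (V_CC − V_CE)/I_C = (9 − 3.1)/6.9 = 0.855 kΩ.

R_C ≈ 0.86 kΩ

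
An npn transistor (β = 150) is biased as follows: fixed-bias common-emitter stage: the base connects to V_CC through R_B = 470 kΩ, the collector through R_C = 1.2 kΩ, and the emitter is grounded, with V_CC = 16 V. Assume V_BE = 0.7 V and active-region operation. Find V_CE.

V_CE ≈ 10 V

Base loop: V_CC = I_B·R_B + V_BE, so I_B = (16 − 0.7)/470 kΩ = 0.0326 mA.
In the active region I_C = β·I_B = 150 × 0.0326 = 4.88 mA.
Collector loop: V_CE = V_CC − I_C·R_C = 16 − 4.88×1.2 = 10.1 V.
Since V_CE = 10.1 V > V_CE(sat) ≈ 0.2 V, the transistor is in the active region as assumed.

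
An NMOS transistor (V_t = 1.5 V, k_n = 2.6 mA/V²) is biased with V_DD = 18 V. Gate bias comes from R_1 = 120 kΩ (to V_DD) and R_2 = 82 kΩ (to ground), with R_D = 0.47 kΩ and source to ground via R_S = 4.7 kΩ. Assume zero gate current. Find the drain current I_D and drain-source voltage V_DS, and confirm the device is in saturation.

V_G = V_DD·R_2/(R_1+R_2) = 18×82/202 = 7.31 V.
Assume saturation: I_D = (k_n/2)(V_GS − V_t)² with V_GS = V_G − I_D·R_S = 7.31 − 4.7·I_D.
Substituting gives 28.7·I_D² − 72·I_D + 43.8 = 0, with roots I_D = 1.04 or 1.46 mA.
The root I_D = 1.46 mA gives V_GS = 0.44 V ≤ V_t, so take I_D = 1.04 mA.
Then V_GS = 2.4 V and V_DS = V_DD − I_D(R_D+R_S) = 18 − 1.04×5.17 = 12.6 V.
Saturation requires V_DS ≥ V_GS − V_t = 0.896 V; 12.6 ≥ 0.896 ✓.

I_D ≈ 1 mA, V_DS ≈ 13 V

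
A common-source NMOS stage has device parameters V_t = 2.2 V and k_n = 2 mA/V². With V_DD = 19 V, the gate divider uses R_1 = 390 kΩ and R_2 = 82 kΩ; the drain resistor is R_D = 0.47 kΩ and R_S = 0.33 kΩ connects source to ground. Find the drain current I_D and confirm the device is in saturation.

I_D ≈ 0.74 mA

V_G = V_DD·R_2/(R_1+R_2) = 19×82/472 = 3.3 V.
Assume saturation: I_D = (k_n/2)(V_GS − V_t)² with V_GS = V_G − I_D·R_S = 3.3 − 0.33·I_D.
Substituting gives 0.109·I_D² − 1.73·I_D + 1.21 = 0, with roots I_D = 0.736 or 15.1 mA.
The root I_D = 15.1 mA gives V_GS = -1.69 V ≤ V_t, so take I_D = 0.736 mA.
Then V_GS = 3.06 V and V_DS = V_DD − I_D(R_D+R_S) = 19 − 0.736×0.8 = 18.4 V.
Saturation requires V_DS ≥ V_GS − V_t = 0.858 V; 18.4 ≥ 0.858 ✓.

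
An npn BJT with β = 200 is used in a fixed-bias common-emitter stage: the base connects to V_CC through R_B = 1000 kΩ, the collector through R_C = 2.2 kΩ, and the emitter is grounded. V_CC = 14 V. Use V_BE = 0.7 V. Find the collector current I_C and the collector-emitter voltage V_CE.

Base loop: V_CC = I_B·R_B + V_BE, so I_B = (14 − 0.7)/1000 kΩ = 0.0133 mA.
In the active region I_C = β·I_B = 200 × 0.0133 = 2.66 mA.
Collector loop: V_CE = V_CC − I_C·R_C = 14 − 2.66×2.2 = 8.15 V.
Since V_CE = 8.15 V > V_CE(sat) ≈ 0.2 V, the transistor is in the active region as assumed.

I_C ≈ 2.7 mA, V_CE ≈ 8.1 V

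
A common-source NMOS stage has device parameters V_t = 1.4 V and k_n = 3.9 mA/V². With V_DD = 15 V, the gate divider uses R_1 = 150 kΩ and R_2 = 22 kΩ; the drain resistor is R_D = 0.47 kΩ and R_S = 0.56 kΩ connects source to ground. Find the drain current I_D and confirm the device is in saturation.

V_G = V_DD·R_2/(R_1+R_2) = 15×22/172 = 1.92 V.
Assume saturation: I_D = (k_n/2)(V_GS − V_t)² with V_GS = V_G − I_D·R_S = 1.92 − 0.56·I_D.
Substituting gives 0.612·I_D² − 2.13·I_D + 0.524 = 0, with roots I_D = 0.266 or 3.22 mA.
The root I_D = 3.22 mA gives V_GS = 0.115 V ≤ V_t, so take I_D = 0.266 mA.
Then V_GS = 1.77 V and V_DS = V_DD − I_D(R_D+R_S) = 15 − 0.266×1.03 = 14.7 V.
Saturation requires V_DS ≥ V_GS − V_t = 0.37 V; 14.7 ≥ 0.37 ✓.

I_D ≈ 0.27 mA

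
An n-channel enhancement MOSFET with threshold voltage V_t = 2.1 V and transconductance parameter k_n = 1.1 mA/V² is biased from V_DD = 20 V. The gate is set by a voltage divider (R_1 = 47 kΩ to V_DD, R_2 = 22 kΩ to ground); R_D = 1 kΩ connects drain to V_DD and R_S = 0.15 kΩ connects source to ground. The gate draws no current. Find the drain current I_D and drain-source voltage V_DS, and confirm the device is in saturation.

V_G = V_DD·R_2/(R_1+R_2) = 20×22/69 = 6.38 V.
Assume saturation: I_D = (k_n/2)(V_GS − V_t)² with V_GS = V_G − I_D·R_S = 6.38 − 0.15·I_D.
Substituting gives 0.0124·I_D² − 1.71·I_D + 10.1 = 0, with roots I_D = 6.17 or 132 mA.
The root I_D = 132 mA gives V_GS = -13.4 V ≤ V_t, so take I_D = 6.17 mA.
Then V_GS = 5.45 V and V_DS = V_DD − I_D(R_D+R_S) = 20 − 6.17×1.15 = 12.9 V.
Saturation requires V_DS ≥ V_GS − V_t = 3.35 V; 12.9 ≥ 3.35 ✓.

I_D ≈ 6.2 mA, V_DS ≈ 13 V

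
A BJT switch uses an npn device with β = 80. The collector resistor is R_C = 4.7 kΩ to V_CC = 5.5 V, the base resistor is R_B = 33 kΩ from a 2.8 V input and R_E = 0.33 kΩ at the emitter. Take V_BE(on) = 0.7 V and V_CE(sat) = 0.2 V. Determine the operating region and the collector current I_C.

Assume active: I_B = (2.8 − 0.7)/(33 + 81×0.33) = 0.0352 mA, I_C = β·I_B = 2.81 mA.
Then V_CE = 5.5 − 2.81×4.7 − 2.85×0.33 = -8.66 V < 0.2 V — the active assumption fails.
Re-solve with V_CE = 0.2 V. KCL at the emitter: V_E/R_E = (V_BB−0.7−V_E)/R_B + (V_CC−0.2−V_E)/R_C, giving V_E = 0.364 V.
I_C = (V_CC − 0.2 − V_E)/R_C = (5.3 − 0.364)/4.7 = 1.05 mA.
Check: I_B = (2.1 − 0.364)/33 = 0.0526 mA, and β·I_B = 4.21 mA > I_C, confirming saturation.

saturation; I_C ≈ 1.1 mA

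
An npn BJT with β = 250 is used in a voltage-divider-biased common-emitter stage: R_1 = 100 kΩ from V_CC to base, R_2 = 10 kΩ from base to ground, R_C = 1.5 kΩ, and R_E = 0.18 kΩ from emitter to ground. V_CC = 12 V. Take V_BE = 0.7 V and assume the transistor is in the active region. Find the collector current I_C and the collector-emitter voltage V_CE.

Thevenize the base divider: V_Th = V_CC·R_2/(R_1+R_2) = 12×10/110 = 1.09 V, R_Th = R_1‖R_2 = 9.09 kΩ.
Base-emitter loop: V_Th = I_B·R_Th + V_BE + (β+1)I_B·R_E, so I_B = (1.09 − 0.7) / (9.09 + 251×0.18) = 0.0072 mA.
I_C = β·I_B = 250×0.0072 = 1.8 mA, and I_E = (β+1)I_B = 1.81 mA.
V_CE = V_CC − I_C·R_C − I_E·R_E = 12 − 1.8×1.5 − 1.81×0.18 = 8.97 V.
V_CE = 8.97 V > 0.2 V confirms active-region operation.

I_C ≈ 1.8 mA, V_CE ≈ 9 V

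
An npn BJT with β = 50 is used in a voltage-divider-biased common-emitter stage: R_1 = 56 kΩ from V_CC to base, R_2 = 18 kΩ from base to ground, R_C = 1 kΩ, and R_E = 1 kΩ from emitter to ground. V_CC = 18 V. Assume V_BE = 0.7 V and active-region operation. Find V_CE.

V_CE ≈ 12 V

Thevenize the base divider: V_Th = V_CC·R_2/(R_1+R_2) = 18×18/74 = 4.38 V, R_Th = R_1‖R_2 = 13.6 kΩ.
Base-emitter loop: V_Th = I_B·R_Th + V_BE + (β+1)I_B·R_E, so I_B = (4.38 − 0.7) / (13.6 + 51×1) = 0.0569 mA.
I_C = β·I_B = 50×0.0569 = 2.85 mA, and I_E = (β+1)I_B = 2.9 mA.
V_CE = V_CC − I_C·R_C − I_E·R_E = 18 − 2.85×1 − 2.9×1 = 12.3 V.
V_CE = 12.3 V > 0.2 V confirms active-region operation.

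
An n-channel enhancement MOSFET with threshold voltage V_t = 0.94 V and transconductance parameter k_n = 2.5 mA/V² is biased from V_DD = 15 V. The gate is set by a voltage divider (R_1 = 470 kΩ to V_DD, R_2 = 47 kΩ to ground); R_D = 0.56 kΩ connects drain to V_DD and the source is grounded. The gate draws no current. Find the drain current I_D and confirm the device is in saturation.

V_G = V_DD·R_2/(R_1+R_2) = 15×47/517 = 1.36 V. With the source grounded, V_GS = V_G = 1.36 V.
Assume saturation: I_D = (k_n/2)(V_GS − V_t)² = (2.5/2)×(1.36 − 0.94)² = 1.25×0.424² = 0.224 mA.
V_DS = V_DD − I_D·R_D = 15 − 0.224×0.56 = 14.9 V.
Saturation requires V_DS ≥ V_GS − V_t = 0.424 V; 14.9 ≥ 0.424 ✓.

I_D ≈ 0.22 mA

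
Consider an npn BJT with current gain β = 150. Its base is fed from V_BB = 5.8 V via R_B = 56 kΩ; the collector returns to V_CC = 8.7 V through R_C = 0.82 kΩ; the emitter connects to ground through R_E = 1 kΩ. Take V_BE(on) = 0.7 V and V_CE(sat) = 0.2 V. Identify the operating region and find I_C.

active; I_C ≈ 3.7 mA

Assume active. Base-emitter loop: I_B = (V_BB − V_BE)/(R_B + (β+1)R_E) = (5.8 − 0.7)/(56 + 151×1) = 0.0246 mA.
I_C = β·I_B = 150×0.0246 = 3.7 mA.
V_CE = V_CC − I_C·R_C − I_E·R_E = 8.7 − 3.7×0.82 − 3.72×1 = 1.95 V > V_CE(sat), so the active-region assumption holds.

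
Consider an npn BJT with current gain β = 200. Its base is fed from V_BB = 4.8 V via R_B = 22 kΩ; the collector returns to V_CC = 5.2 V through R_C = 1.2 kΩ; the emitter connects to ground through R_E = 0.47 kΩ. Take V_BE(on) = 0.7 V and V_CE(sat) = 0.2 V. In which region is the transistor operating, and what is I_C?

saturation; I_C ≈ 3 mA

Assume active: I_B = (4.8 − 0.7)/(22 + 201×0.47) = 0.0352 mA, I_C = β·I_B = 7.04 mA.
Then V_CE = 5.2 − 7.04×1.2 − 7.08×0.47 = -6.57 V < 0.2 V — the active assumption fails.
Re-solve with V_CE = 0.2 V. KCL at the emitter: V_E/R_E = (V_BB−0.7−V_E)/R_B + (V_CC−0.2−V_E)/R_C, giving V_E = 1.45 V.
I_C = (V_CC − 0.2 − V_E)/R_C = (5 − 1.45)/1.2 = 2.96 mA.
Check: I_B = (4.1 − 1.45)/22 = 0.121 mA, and β·I_B = 24.1 mA > I_C, confirming saturation.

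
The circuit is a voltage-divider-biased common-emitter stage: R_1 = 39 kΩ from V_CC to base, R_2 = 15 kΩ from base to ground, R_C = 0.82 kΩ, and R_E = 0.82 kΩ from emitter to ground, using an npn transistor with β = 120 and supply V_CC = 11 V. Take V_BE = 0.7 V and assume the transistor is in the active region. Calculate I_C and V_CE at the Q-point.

I_C ≈ 2.6 mA, V_CE ≈ 6.8 V

Thevenize the base divider: V_Th = V_CC·R_2/(R_1+R_2) = 11×15/54 = 3.06 V, R_Th = R_1‖R_2 = 10.8 kΩ.
Base-emitter loop: V_Th = I_B·R_Th + V_BE + (β+1)I_B·R_E, so I_B = (3.06 − 0.7) / (10.8 + 121×0.82) = 0.0214 mA.
I_C = β·I_B = 120×0.0214 = 2.57 mA, and I_E = (β+1)I_B = 2.59 mA.
V_CE = V_CC − I_C·R_C − I_E·R_E = 11 − 2.57×0.82 − 2.59×0.82 = 6.77 V.
V_CE = 6.77 V > 0.2 V confirms active-region operation.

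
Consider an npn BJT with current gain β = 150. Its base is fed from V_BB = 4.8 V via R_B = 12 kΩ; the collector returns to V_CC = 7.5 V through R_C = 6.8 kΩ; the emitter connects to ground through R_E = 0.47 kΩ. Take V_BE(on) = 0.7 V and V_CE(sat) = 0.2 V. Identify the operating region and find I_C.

saturation; I_C ≈ 0.99 mA

Assume active: I_B = (4.8 − 0.7)/(12 + 151×0.47) = 0.0494 mA, I_C = β·I_B = 7.41 mA.
Then V_CE = 7.5 − 7.41×6.8 − 7.46×0.47 = -46.4 V < 0.2 V — the active assumption fails.
Re-solve with V_CE = 0.2 V. KCL at the emitter: V_E/R_E = (V_BB−0.7−V_E)/R_B + (V_CC−0.2−V_E)/R_C, giving V_E = 0.6 V.
I_C = (V_CC − 0.2 − V_E)/R_C = (7.3 − 0.6)/6.8 = 0.985 mA.
Check: I_B = (4.1 − 0.6)/12 = 0.292 mA, and β·I_B = 43.7 mA > I_C, confirming saturation.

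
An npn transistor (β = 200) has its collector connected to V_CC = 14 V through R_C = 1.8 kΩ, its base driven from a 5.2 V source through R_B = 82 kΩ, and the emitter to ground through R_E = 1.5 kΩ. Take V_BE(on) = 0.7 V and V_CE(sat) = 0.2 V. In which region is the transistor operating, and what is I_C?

active; I_C ≈ 2.3 mA

Assume active. Base-emitter loop: I_B = (V_BB − V_BE)/(R_B + (β+1)R_E) = (5.2 − 0.7)/(82 + 201×1.5) = 0.0117 mA.
I_C = β·I_B = 200×0.0117 = 2.35 mA.
V_CE = V_CC − I_C·R_C − I_E·R_E = 14 − 2.35×1.8 − 2.36×1.5 = 6.24 V > V_CE(sat), so the active-region assumption holds.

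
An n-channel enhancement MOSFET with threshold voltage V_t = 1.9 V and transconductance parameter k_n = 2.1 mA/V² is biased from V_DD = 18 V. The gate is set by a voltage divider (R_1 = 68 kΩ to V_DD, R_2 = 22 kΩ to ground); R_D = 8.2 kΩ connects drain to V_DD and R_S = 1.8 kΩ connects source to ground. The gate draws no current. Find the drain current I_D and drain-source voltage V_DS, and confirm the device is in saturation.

I_D ≈ 0.88 mA, V_DS ≈ 9.2 V

V_G = V_DD·R_2/(R_1+R_2) = 18×22/90 = 4.4 V.
Assume saturation: I_D = (k_n/2)(V_GS − V_t)² with V_GS = V_G − I_D·R_S = 4.4 − 1.8·I_D.
Substituting gives 3.4·I_D² − 10.5·I_D + 6.56 = 0, with roots I_D = 0.88 or 2.19 mA.
The root I_D = 2.19 mA gives V_GS = 0.455 V ≤ V_t, so take I_D = 0.88 mA.
Then V_GS = 2.82 V and V_DS = V_DD − I_D(R_D+R_S) = 18 − 0.88×10 = 9.2 V.
Saturation requires V_DS ≥ V_GS − V_t = 0.916 V; 9.2 ≥ 0.916 ✓.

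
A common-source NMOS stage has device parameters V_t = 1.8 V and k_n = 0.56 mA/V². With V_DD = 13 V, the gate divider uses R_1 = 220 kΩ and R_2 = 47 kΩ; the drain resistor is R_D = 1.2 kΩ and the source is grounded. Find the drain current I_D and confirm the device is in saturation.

I_D ≈ 0.067 mA

V_G = V_DD·R_2/(R_1+R_2) = 13×47/267 = 2.29 V. With the source grounded, V_GS = V_G = 2.29 V.
Assume saturation: I_D = (k_n/2)(V_GS − V_t)² = (0.56/2)×(2.29 − 1.8)² = 0.28×0.488² = 0.0668 mA.
V_DS = V_DD − I_D·R_D = 13 − 0.0668×1.2 = 12.9 V.
Saturation requires V_DS ≥ V_GS − V_t = 0.488 V; 12.9 ≥ 0.488 ✓.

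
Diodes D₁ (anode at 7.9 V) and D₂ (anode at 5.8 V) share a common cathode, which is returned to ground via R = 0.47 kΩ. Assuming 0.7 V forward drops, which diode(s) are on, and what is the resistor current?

Only D₁ conducts; I_R ≈ 15 mA

Assume both conduct. Then node N would need to be at both 7.9−0.7 = 7.2 V and 5.8−0.7 = 5.1 V, which is impossible.
Assume only D₁ conducts: V_N = 7.9 − 0.7 = 7.2 V, so I_R = 7.2/0.47 = 15.3 mA.
Check D₂: its anode-to-cathode voltage is 5.8 − 7.2 = -1.4 V < 0.7 V, so it is off. The assumption is consistent.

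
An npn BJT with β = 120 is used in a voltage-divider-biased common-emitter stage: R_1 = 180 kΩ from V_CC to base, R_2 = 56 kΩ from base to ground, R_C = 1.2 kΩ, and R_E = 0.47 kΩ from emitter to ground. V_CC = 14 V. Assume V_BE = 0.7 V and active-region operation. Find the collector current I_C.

Thevenize the base divider: V_Th = V_CC·R_2/(R_1+R_2) = 14×56/236 = 3.32 V, R_Th = R_1‖R_2 = 42.7 kΩ.
Base-emitter loop: V_Th = I_B·R_Th + V_BE + (β+1)I_B·R_E, so I_B = (3.32 − 0.7) / (42.7 + 121×0.47) = 0.0263 mA.
I_C = β·I_B = 120×0.0263 = 3.16 mA, and I_E = (β+1)I_B = 3.19 mA.
V_CE = V_CC − I_C·R_C − I_E·R_E = 14 − 3.16×1.2 − 3.19×0.47 = 8.71 V.
V_CE = 8.71 V > 0.2 V confirms active-region operation.

I_C ≈ 3.2 mA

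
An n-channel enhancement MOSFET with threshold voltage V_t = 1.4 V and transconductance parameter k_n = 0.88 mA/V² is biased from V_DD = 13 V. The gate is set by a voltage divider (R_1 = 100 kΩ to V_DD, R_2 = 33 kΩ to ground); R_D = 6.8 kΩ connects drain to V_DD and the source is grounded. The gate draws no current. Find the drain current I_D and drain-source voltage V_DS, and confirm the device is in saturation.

V_G = V_DD·R_2/(R_1+R_2) = 13×33/133 = 3.23 V. With the source grounded, V_GS = V_G = 3.23 V.
Assume saturation: I_D = (k_n/2)(V_GS − V_t)² = (0.88/2)×(3.23 − 1.4)² = 0.44×1.83² = 1.47 mA.
V_DS = V_DD − I_D·R_D = 13 − 1.47×6.8 = 3.03 V.
Saturation requires V_DS ≥ V_GS − V_t = 1.83 V; 3.03 ≥ 1.83 ✓.

I_D ≈ 1.5 mA, V_DS ≈ 3 V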